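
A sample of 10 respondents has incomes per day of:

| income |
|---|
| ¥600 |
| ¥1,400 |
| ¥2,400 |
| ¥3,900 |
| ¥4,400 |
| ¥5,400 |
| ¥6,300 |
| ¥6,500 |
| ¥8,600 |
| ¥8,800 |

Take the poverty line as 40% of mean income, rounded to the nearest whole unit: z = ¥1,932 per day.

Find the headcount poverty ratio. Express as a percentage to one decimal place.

2 of the 10 respondents have income below ¥1,932.
H = 2/10 = 20.0%.

20.0%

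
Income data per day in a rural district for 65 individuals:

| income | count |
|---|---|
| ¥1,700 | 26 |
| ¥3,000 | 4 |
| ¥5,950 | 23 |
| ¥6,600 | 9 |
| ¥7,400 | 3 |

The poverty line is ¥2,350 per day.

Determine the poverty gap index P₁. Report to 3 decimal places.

Incomes under z: 26×¥1,700 (q = 26 of N = 65).
Relative gaps: (2350−1700)/2350 = 0.2766 (×26).
Σ = 7.191489. Dividing by the full population N = 65 gives P₁ = 0.111.

0.111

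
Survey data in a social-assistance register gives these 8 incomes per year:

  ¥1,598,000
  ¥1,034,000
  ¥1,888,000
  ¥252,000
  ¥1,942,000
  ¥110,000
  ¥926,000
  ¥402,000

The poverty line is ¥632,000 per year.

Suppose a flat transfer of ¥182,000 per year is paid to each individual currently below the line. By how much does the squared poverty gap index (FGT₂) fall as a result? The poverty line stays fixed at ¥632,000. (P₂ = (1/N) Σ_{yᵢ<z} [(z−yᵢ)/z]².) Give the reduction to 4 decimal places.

0.0979

Before: below the line — ¥110,000, ¥252,000, ¥402,000; squared poverty gap index (FGT₂) = 0.147019.
After the ¥182,000 transfer: below the line — ¥292,000, ¥434,000, ¥584,000; squared poverty gap index (FGT₂) = 0.049167.
Reduction = 0.147019 − 0.049167 = 0.0979.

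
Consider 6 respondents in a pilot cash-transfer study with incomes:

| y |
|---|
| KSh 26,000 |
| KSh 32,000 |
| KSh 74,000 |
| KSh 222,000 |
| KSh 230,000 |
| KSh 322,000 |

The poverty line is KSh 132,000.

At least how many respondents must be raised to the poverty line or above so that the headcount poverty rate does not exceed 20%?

3 of the 6 respondents are poor, so H = 3/6 = 0.500.
A headcount ratio of at most 20% allows at most ⌊0.20 × 6⌋ = 1 poor respondents.
So at least 3 − 1 = 2 must be lifted.

2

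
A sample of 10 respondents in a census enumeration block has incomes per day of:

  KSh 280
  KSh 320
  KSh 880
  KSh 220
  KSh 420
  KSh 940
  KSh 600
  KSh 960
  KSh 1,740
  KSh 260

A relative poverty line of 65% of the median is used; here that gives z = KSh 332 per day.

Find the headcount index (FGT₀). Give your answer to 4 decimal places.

4 of the 10 respondents have income below KSh 332.
H = 4/10 = 0.4000.

0.4000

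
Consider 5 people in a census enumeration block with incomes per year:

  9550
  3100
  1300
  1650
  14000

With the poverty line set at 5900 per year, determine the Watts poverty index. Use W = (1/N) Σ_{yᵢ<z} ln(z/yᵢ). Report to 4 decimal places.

0.6861

Incomes under z: 1300, 1650, 3100 (q = 3 of N = 5).
Log shortfalls: ln(5900/1300) = 1.5126; ln(5900/1650) = 1.2742; ln(5900/3100) = 0.6436.
W = 3.430315 / 5 = 0.6861.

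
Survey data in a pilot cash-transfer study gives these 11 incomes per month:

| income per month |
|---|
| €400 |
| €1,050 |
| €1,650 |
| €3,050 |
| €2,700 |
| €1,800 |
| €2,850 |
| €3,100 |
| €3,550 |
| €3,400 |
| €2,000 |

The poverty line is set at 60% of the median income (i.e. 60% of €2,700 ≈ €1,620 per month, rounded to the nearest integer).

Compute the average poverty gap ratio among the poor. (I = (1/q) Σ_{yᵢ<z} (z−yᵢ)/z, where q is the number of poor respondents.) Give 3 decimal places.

Incomes under z: €400, €1,050 (q = 2 of N = 11).
Relative gaps: 0.7531, 0.3519; sum = 1.104938.
The income-gap ratio divides by q (the poor only): 1.104938 / 2 = 0.552.

0.552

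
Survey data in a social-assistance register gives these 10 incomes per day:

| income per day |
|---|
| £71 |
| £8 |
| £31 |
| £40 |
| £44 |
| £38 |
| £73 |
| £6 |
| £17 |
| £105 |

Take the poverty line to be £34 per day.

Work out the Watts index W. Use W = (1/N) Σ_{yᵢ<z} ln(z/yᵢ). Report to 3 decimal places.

0.397

Below the line: £6, £8, £17, £31 (q = 4 of N = 10).
Log gaps: ln(34/6) = 1.7346; ln(34/8) = 1.4469; ln(34/17) = 0.6931; ln(34/31) = 0.0924.
W = 3.967041 / 10 = 0.397.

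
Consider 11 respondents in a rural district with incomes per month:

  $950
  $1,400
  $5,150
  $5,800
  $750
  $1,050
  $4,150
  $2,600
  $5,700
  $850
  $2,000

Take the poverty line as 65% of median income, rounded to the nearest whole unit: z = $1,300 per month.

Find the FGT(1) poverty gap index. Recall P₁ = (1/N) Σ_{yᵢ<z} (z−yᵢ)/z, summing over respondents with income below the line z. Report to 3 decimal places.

Incomes under z: $750, $850, $950, $1,050 (q = 4 of N = 11).
Shortfall ratios: (1300−750)/1300 = 0.4231; (1300−850)/1300 = 0.3462; (1300−950)/1300 = 0.2692; (1300−1050)/1300 = 0.1923.
Sum of shortfalls = 1.230769; P₁ averages over all N: 1.230769 / 11 = 0.112.

0.112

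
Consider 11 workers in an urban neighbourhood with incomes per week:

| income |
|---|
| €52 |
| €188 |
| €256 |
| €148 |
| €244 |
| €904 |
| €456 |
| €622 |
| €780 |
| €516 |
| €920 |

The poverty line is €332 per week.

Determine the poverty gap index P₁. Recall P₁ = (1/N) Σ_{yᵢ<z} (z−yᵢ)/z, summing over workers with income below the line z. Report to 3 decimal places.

0.211

Incomes under z: €52, €148, €188, €244, €256 (q = 5 of N = 11).
Normalized shortfalls: (332−52)/332 = 0.8434; (332−148)/332 = 0.5542; (332−188)/332 = 0.4337; (332−244)/332 = 0.2651; (332−256)/332 = 0.2289.
Sum of shortfalls = 2.325301; P₁ averages over all N: 2.325301 / 11 = 0.211.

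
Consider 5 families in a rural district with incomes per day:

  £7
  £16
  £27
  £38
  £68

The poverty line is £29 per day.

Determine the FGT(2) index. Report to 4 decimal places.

0.1562

Incomes under z: £7, £16, £27 (q = 3 of N = 5).
Relative gaps: (29−7)/29 = 0.7586; (29−16)/29 = 0.4483; (29−27)/29 = 0.0690.
Squared: 0.5755; 0.2010; 0.0048.
Sum = 0.781213; P₂ = 0.781213 / 5 = 0.1562.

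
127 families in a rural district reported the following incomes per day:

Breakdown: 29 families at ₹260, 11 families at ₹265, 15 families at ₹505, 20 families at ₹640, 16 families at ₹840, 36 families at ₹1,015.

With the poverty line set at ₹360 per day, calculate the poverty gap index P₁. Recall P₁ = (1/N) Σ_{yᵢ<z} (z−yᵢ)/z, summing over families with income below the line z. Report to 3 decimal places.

0.086

Poor units: 29×₹260, 11×₹265 (q = 40 of N = 127).
Shortfall ratios: (360−260)/360 = 0.2778 (×29); (360−265)/360 = 0.2639 (×11).
Sum of shortfalls = 10.958333; P₁ averages over all N: 10.958333 / 127 = 0.086.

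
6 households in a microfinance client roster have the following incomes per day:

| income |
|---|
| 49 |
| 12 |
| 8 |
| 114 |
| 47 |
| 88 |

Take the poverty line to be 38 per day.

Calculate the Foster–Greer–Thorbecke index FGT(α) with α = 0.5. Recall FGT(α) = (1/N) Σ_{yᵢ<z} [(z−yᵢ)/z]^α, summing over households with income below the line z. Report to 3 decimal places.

0.286

Poor units: 8, 12 (q = 2 of N = 6).
Gap ratios (z−y)/z: (38−8)/38 = 0.7895; (38−12)/38 = 0.6842.
Raised to α = 0.5: 0.88852; 0.82717.
Sum = 1.715694; FGT(0.5) = 1.715694 / 6 = 0.286.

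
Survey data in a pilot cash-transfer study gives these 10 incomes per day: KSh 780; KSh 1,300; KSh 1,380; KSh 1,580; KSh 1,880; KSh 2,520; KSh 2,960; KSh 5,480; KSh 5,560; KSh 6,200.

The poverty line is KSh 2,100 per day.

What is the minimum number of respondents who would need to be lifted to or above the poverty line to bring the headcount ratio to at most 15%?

4

Currently q = 5 of N = 10 are below the line (H = 0.500).
A headcount ratio of at most 15% allows at most ⌊0.15 × 10⌋ = 1 poor respondents.
So at least 5 − 1 = 4 must be lifted.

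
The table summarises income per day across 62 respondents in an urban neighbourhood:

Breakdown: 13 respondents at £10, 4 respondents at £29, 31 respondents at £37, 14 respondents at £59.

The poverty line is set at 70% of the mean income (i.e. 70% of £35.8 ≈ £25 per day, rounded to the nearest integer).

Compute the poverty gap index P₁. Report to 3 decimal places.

0.126

Below the line: 13×£10 (q = 13 of N = 62).
Relative gaps: (25−10)/25 = 0.6000 (×13).
Σ = 7.800000. Dividing by the full population N = 62 gives P₁ = 0.126.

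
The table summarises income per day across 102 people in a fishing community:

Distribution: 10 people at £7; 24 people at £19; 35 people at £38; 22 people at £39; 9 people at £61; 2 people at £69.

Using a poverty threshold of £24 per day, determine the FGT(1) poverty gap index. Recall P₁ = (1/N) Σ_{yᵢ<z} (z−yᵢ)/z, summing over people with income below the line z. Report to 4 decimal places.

0.1185

Below z: 10×£7, 24×£19 (q = 34 of N = 102).
Normalized shortfalls: (24−7)/24 = 0.7083 (×10); (24−19)/24 = 0.2083 (×24).
Sum of shortfalls = 12.083333; P₁ averages over all N: 12.083333 / 102 = 0.1185.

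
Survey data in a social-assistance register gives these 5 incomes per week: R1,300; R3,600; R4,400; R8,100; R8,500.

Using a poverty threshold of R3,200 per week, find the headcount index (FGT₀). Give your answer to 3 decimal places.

1 of the 5 workers have income below R3,200.
H = 1/5 = 0.200.

0.200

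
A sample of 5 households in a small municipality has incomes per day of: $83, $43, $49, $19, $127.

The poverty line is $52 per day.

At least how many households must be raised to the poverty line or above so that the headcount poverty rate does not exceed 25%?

Currently q = 3 of N = 5 are below the line (H = 0.600).
A headcount ratio of at most 25% allows at most ⌊0.25 × 5⌋ = 1 poor households.
So at least 3 − 1 = 2 must be lifted.

2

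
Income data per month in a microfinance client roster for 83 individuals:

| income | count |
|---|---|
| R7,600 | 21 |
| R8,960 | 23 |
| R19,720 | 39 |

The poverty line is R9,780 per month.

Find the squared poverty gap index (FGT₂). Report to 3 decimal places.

0.015

Below the line: 21×R7,600, 23×R8,960 (q = 44 of N = 83).
Gap ratios (z−y)/z: (9780−7600)/9780 = 0.2229 (×21); (9780−8960)/9780 = 0.0838 (×23).
Squared: 0.0497 (×21); 0.0070 (×23).
Sum = 1.205097; P₂ = 1.205097 / 83 = 0.015.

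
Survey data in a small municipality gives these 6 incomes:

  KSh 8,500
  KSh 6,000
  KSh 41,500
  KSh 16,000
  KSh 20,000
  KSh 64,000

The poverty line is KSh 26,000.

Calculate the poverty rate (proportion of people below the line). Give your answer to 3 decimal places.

0.667

4 of the 6 people have income below KSh 26,000.
H = 4/6 = 0.667.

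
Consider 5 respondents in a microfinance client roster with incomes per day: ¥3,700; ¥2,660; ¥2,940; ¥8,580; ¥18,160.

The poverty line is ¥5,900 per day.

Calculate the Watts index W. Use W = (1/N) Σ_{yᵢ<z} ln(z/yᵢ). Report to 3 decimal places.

0.392

Poor units: ¥2,660, ¥2,940, ¥3,700 (q = 3 of N = 5).
Log gaps: ln(5900/2660) = 0.7966; ln(5900/2940) = 0.6965; ln(5900/3700) = 0.4666.
W = 1.959789 / 5 = 0.392.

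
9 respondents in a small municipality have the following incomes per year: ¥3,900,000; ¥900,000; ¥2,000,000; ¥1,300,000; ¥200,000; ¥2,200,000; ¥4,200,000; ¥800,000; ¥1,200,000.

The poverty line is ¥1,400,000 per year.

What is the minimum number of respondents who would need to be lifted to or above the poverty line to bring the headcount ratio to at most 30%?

5 of the 9 respondents are poor, so H = 5/9 = 0.556.
A headcount ratio of at most 30% allows at most ⌊0.30 × 9⌋ = 2 poor respondents.
So at least 5 − 2 = 3 must be lifted.

3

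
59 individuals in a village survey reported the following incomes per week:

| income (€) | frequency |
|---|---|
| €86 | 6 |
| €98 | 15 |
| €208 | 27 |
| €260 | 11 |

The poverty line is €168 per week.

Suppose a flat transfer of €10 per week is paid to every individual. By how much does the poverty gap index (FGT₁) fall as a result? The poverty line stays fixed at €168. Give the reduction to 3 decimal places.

Before: below the line — 6×€86, 15×€98; poverty gap index (FGT₁) = 0.15557.
After the €10 transfer: below the line — 6×€96, 15×€108; poverty gap index (FGT₁) = 0.13438.
Reduction = 0.15557 − 0.13438 = 0.021.

0.021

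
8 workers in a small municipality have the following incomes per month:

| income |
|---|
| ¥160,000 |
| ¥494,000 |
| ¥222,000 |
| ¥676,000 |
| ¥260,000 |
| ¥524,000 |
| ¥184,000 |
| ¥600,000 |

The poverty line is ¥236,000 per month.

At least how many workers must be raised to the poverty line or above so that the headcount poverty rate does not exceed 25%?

3 of the 8 workers are poor, so H = 3/8 = 0.375.
A headcount ratio of at most 25% allows at most ⌊0.25 × 8⌋ = 2 poor workers.
So at least 3 − 2 = 1 must be lifted.

1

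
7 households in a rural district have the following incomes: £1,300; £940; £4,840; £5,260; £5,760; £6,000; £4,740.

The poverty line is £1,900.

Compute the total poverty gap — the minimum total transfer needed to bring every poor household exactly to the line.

£1,560

Poor units: £940, £1,300 (q = 2 of N = 7).
Individual gaps: 1900−940 = 960; 1900−1300 = 600.
Aggregate gap = £1,560.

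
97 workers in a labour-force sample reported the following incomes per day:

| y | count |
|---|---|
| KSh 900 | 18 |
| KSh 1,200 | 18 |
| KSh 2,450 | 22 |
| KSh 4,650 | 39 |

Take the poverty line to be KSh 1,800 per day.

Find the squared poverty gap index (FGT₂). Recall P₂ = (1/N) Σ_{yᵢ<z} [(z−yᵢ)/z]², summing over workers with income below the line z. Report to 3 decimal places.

Below the line: 18×KSh 900, 18×KSh 1,200 (q = 36 of N = 97).
Shortfall ratios: (1800−900)/1800 = 0.5000 (×18); (1800−1200)/1800 = 0.3333 (×18).
Squared: 0.2500 (×18); 0.1111 (×18).
Sum = 6.500000; P₂ = 6.500000 / 97 = 0.067.

0.067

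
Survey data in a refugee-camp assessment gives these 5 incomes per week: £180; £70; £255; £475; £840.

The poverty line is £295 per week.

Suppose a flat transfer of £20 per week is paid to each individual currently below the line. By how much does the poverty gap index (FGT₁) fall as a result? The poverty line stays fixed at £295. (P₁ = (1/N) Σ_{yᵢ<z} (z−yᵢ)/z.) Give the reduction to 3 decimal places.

0.041

Before: below the line — £70, £180, £255; poverty gap index (FGT₁) = 0.25763.
After the £20 transfer: below the line — £90, £200, £275; poverty gap index (FGT₁) = 0.21695.
Reduction = 0.25763 − 0.21695 = 0.041.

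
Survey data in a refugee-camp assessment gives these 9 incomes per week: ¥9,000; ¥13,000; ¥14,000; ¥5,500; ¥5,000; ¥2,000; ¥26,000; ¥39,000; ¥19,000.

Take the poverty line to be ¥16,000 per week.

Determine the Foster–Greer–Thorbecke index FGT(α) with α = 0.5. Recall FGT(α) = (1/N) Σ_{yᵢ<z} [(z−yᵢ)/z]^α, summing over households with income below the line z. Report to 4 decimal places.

0.4470

Below the line: ¥2,000, ¥5,000, ¥5,500, ¥9,000, ¥13,000, ¥14,000 (q = 6 of N = 9).
Shortfall ratios: (16000−2000)/16000 = 0.8750; (16000−5000)/16000 = 0.6875; (16000−5500)/16000 = 0.6562; (16000−9000)/16000 = 0.4375; (16000−13000)/16000 = 0.1875; (16000−14000)/16000 = 0.1250.
Raised to α = 0.5: 0.93541; 0.82916; 0.81009; 0.66144; 0.43301; 0.35355.
Sum = 4.022667; FGT(0.5) = 4.022667 / 9 = 0.4470.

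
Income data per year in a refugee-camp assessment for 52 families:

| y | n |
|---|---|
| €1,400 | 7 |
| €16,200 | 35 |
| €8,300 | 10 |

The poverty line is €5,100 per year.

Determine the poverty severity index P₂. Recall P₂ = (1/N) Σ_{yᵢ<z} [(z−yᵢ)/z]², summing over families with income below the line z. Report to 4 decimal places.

0.0709

Below z: 7×€1,400 (q = 7 of N = 52).
Normalized shortfalls: (5100−1400)/5100 = 0.7255 (×7).
Squared: 0.5263 (×7).
Sum = 3.684352; P₂ = 3.684352 / 52 = 0.0709.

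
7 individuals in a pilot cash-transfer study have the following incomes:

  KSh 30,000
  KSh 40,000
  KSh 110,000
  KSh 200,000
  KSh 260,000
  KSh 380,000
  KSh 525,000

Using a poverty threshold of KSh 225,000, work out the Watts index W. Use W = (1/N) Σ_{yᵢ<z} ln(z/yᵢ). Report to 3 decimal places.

0.654

Poor units: KSh 30,000, KSh 40,000, KSh 110,000, KSh 200,000 (q = 4 of N = 7).
Log gaps: ln(225000/30000) = 2.0149; ln(225000/40000) = 1.7272; ln(225000/110000) = 0.7156; ln(225000/200000) = 0.1178.
W = 4.575527 / 7 = 0.654.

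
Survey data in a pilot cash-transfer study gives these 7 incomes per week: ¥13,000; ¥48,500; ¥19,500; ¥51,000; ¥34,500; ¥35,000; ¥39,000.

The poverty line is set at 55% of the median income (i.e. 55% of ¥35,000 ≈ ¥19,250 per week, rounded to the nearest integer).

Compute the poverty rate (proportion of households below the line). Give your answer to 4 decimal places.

1 of the 7 households have income below ¥19,250.
H = 1/7 = 0.1429.

0.1429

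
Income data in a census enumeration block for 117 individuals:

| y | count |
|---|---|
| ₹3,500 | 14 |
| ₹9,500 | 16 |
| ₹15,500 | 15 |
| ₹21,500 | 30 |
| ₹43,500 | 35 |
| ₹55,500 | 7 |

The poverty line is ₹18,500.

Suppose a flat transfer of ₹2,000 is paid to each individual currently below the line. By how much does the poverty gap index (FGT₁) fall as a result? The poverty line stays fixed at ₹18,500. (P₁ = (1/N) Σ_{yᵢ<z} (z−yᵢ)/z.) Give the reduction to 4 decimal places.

0.0416

Before: below the line — 14×₹3,500, 16×₹9,500, 15×₹15,500; poverty gap index (FGT₁) = 0.184338.
After the ₹2,000 transfer: below the line — 14×₹5,500, 16×₹11,500, 15×₹17,500; poverty gap index (FGT₁) = 0.142758.
Reduction = 0.184338 − 0.142758 = 0.0416.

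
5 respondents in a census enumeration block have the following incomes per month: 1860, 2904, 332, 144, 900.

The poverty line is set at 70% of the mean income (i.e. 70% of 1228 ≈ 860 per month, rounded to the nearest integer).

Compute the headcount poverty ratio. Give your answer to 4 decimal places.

0.4000

2 of the 5 respondents have income below 860.
H = 2/5 = 0.4000.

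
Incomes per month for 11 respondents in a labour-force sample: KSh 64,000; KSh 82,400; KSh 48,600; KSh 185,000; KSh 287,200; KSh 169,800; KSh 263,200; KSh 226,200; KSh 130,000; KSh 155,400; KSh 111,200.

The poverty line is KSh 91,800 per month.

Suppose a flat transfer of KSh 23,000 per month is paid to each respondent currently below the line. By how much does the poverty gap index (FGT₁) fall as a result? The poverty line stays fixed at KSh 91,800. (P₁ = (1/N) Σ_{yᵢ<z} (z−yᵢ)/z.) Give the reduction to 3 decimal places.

0.055

Before: below the line — KSh 48,600, KSh 64,000, KSh 82,400; poverty gap index (FGT₁) = 0.07962.
After the KSh 23,000 transfer: below the line — KSh 71,600, KSh 87,000; poverty gap index (FGT₁) = 0.02476.
Reduction = 0.07962 − 0.02476 = 0.055.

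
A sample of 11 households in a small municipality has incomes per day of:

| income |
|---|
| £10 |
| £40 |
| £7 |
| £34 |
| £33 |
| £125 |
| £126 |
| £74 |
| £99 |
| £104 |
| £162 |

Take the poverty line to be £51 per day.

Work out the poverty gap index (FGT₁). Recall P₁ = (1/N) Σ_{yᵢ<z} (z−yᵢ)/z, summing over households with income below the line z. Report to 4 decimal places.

0.2335

Incomes under z: £7, £10, £33, £34, £40 (q = 5 of N = 11).
Normalized shortfalls: (51−7)/51 = 0.8627; (51−10)/51 = 0.8039; (51−33)/51 = 0.3529; (51−34)/51 = 0.3333; (51−40)/51 = 0.2157.
Σ = 2.568627. Dividing by the full population N = 11 gives P₁ = 0.2335.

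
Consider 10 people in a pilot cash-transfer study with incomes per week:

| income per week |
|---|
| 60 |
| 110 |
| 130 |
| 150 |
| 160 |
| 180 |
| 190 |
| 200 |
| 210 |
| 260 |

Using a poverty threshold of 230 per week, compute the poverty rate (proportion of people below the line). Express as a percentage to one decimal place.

90.0%

9 of the 10 people have income below 230.
H = 9/10 = 90.0%.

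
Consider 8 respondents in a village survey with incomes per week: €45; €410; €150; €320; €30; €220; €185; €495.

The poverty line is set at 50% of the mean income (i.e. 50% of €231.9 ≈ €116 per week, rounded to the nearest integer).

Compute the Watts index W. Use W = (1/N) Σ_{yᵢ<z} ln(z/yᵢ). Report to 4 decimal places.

0.2874

Incomes under z: €30, €45 (q = 2 of N = 8).
Log shortfalls: ln(116/30) = 1.3524; ln(116/45) = 0.9469.
W = 2.299321 / 8 = 0.2874.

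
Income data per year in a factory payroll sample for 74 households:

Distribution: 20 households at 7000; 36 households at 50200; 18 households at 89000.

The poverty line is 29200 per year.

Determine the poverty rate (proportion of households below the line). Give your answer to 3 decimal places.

20 of the 74 households have income below 29200.
H = 20/74 = 0.270.

0.270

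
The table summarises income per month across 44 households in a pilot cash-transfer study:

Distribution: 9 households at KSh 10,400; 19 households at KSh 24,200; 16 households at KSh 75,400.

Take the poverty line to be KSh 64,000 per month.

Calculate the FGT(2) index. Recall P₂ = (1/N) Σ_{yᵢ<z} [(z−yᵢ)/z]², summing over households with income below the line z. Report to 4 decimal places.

Incomes under z: 9×KSh 10,400, 19×KSh 24,200 (q = 28 of N = 44).
Shortfall ratios: (64000−10400)/64000 = 0.8375 (×9); (64000−24200)/64000 = 0.6219 (×19).
Squared: 0.7014 (×9); 0.3867 (×19).
Sum = 13.660498; P₂ = 13.660498 / 44 = 0.3105.

0.3105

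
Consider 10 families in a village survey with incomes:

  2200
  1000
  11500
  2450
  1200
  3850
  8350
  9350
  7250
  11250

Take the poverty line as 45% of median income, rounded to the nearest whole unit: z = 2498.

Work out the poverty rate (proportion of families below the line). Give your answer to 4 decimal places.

4 of the 10 families have income below 2498.
H = 4/10 = 0.4000.

0.4000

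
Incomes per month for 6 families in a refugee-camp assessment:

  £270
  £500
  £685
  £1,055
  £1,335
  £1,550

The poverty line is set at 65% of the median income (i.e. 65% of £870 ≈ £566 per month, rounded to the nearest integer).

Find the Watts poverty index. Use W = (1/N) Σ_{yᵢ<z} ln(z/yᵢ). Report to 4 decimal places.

0.1440

Below z: £270, £500 (q = 2 of N = 6).
ln(z/y) terms: ln(566/270) = 0.7402; ln(566/500) = 0.1240.
W = 0.864158 / 6 = 0.1440.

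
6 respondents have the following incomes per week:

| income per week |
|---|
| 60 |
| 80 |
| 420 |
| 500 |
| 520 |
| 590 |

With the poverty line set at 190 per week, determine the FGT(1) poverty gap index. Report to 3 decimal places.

Incomes under z: 60, 80 (q = 2 of N = 6).
Relative gaps: (190−60)/190 = 0.6842; (190−80)/190 = 0.5789.
Sum of shortfalls = 1.263158; P₁ averages over all N: 1.263158 / 6 = 0.211.

0.211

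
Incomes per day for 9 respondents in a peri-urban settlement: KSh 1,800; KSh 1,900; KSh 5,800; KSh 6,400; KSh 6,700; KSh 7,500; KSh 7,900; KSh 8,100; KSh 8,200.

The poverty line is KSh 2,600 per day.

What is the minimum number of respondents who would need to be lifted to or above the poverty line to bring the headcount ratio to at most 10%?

2 of the 9 respondents are poor, so H = 2/9 = 0.222.
A headcount ratio of at most 10% allows at most ⌊0.10 × 9⌋ = 0 poor respondents.
So at least 2 − 0 = 2 must be lifted.

2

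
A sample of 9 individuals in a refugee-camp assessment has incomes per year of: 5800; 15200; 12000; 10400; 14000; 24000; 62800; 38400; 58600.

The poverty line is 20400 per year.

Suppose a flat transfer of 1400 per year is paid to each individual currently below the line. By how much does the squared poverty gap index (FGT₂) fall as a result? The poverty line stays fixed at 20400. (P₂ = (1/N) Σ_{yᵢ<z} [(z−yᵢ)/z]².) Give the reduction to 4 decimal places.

Before: below the line — 5800, 10400, 12000, 14000, 15200; squared poverty gap index (FGT₂) = 0.120605.
After the 1400 transfer: below the line — 7200, 11800, 13400, 15400, 16600; squared poverty gap index (FGT₂) = 0.089880.
Reduction = 0.120605 − 0.089880 = 0.0307.

0.0307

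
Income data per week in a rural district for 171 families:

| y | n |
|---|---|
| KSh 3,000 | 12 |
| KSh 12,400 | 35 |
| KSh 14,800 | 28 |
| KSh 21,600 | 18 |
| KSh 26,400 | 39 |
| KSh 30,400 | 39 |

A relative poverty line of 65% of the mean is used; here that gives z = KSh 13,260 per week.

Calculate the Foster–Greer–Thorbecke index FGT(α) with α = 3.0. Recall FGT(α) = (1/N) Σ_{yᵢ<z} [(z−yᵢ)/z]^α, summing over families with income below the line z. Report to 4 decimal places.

Poor units: 12×KSh 3,000, 35×KSh 12,400 (q = 47 of N = 171).
Gap ratios (z−y)/z: (13260−3000)/13260 = 0.7738 (×12); (13260−12400)/13260 = 0.0649 (×35).
Raised to α = 3.0: 0.46325 (×12); 0.00027 (×35).
Sum = 5.568498; FGT(3.0) = 5.568498 / 171 = 0.0326.

0.0326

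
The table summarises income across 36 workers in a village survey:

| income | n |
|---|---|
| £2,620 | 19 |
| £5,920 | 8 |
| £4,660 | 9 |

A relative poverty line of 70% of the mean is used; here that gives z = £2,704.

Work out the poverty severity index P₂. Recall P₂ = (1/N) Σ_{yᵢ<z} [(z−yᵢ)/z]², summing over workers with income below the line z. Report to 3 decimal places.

Poor units: 19×£2,620 (q = 19 of N = 36).
Normalized shortfalls: (2704−2620)/2704 = 0.0311 (×19).
Squared: 0.0010 (×19).
Sum = 0.018336; P₂ = 0.018336 / 36 = 0.001.

0.001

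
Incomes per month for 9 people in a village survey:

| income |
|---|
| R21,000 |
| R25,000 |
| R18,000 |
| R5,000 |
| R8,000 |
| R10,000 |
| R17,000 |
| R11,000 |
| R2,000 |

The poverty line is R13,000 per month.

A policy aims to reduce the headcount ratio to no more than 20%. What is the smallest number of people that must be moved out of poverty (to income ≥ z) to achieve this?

4

5 of the 9 people are poor, so H = 5/9 = 0.556.
A headcount ratio of at most 20% allows at most ⌊0.20 × 9⌋ = 1 poor people.
So at least 5 − 1 = 4 must be lifted.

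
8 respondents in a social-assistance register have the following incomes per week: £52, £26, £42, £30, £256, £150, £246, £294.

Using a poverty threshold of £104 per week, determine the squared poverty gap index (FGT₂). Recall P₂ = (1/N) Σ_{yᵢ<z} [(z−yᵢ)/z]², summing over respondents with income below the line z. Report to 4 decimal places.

Incomes under z: £26, £30, £42, £52 (q = 4 of N = 8).
Normalized shortfalls: (104−26)/104 = 0.7500; (104−30)/104 = 0.7115; (104−42)/104 = 0.5962; (104−52)/104 = 0.5000.
Squared: 0.5625; 0.5063; 0.3554; 0.2500.
Sum = 1.674186; P₂ = 1.674186 / 8 = 0.2093.

0.2093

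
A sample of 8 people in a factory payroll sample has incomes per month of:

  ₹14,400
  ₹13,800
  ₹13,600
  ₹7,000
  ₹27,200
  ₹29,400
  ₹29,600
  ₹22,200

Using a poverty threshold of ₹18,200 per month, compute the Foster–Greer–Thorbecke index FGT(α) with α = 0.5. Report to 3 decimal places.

Incomes under z: ₹7,000, ₹13,600, ₹13,800, ₹14,400 (q = 4 of N = 8).
Relative gaps: (18200−7000)/18200 = 0.6154; (18200−13600)/18200 = 0.2527; (18200−13800)/18200 = 0.2418; (18200−14400)/18200 = 0.2088.
Raised to α = 0.5: 0.78446; 0.50274; 0.49169; 0.45694.
Sum = 2.235830; FGT(0.5) = 2.235830 / 8 = 0.279.

0.279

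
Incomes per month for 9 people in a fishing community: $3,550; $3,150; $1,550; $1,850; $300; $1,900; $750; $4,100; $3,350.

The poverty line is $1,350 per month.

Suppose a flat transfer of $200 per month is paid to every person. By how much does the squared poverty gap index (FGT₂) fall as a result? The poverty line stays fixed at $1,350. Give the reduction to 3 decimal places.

Before: below the line — $300, $750; squared poverty gap index (FGT₂) = 0.08916.
After the $200 transfer: below the line — $500, $950; squared poverty gap index (FGT₂) = 0.05380.
Reduction = 0.08916 − 0.05380 = 0.035.

0.035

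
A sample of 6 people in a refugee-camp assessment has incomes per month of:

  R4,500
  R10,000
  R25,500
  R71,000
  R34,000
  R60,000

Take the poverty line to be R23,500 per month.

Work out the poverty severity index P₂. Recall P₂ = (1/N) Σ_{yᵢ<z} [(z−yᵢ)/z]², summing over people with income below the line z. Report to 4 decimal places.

Below z: R4,500, R10,000 (q = 2 of N = 6).
Relative gaps: (23500−4500)/23500 = 0.8085; (23500−10000)/23500 = 0.5745.
Squared: 0.6537; 0.3300.
Sum = 0.983703; P₂ = 0.983703 / 6 = 0.1640.

0.1640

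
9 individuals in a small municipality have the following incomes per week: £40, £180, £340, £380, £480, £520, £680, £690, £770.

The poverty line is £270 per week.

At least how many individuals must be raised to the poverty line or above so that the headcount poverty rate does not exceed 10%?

2

Currently q = 2 of N = 9 are below the line (H = 0.222).
A headcount ratio of at most 10% allows at most ⌊0.10 × 9⌋ = 0 poor individuals.
So at least 2 − 0 = 2 must be lifted.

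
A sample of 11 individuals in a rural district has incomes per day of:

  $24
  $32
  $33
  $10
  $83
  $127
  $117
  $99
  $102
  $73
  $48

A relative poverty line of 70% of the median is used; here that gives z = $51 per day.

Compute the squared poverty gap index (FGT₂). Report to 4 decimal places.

Poor units: $10, $24, $32, $33, $48 (q = 5 of N = 11).
Relative gaps: (51−10)/51 = 0.8039; (51−24)/51 = 0.5294; (51−32)/51 = 0.3725; (51−33)/51 = 0.3529; (51−48)/51 = 0.0588.
Squared: 0.6463; 0.2803; 0.1388; 0.1246; 0.0035.
Sum = 1.193387; P₂ = 1.193387 / 11 = 0.1085.

0.1085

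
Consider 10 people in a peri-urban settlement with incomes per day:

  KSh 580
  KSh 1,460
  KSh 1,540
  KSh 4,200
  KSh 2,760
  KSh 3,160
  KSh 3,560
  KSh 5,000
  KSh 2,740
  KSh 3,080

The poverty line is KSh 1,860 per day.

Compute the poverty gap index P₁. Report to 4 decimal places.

Incomes under z: KSh 580, KSh 1,460, KSh 1,540 (q = 3 of N = 10).
Relative gaps: (1860−580)/1860 = 0.6882; (1860−1460)/1860 = 0.2151; (1860−1540)/1860 = 0.1720.
Sum of shortfalls = 1.075269; P₁ averages over all N: 1.075269 / 10 = 0.1075.

0.1075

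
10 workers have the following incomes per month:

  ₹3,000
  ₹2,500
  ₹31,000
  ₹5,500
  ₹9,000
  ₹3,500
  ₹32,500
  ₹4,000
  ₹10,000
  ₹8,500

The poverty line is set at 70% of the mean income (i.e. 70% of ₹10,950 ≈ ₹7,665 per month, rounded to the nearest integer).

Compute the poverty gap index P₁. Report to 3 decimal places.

0.259

Below z: ₹2,500, ₹3,000, ₹3,500, ₹4,000, ₹5,500 (q = 5 of N = 10).
Gap ratios (z−y)/z: (7665−2500)/7665 = 0.6738; (7665−3000)/7665 = 0.6086; (7665−3500)/7665 = 0.5434; (7665−4000)/7665 = 0.4781; (7665−5500)/7665 = 0.2825.
Σ = 2.586432. Dividing by the full population N = 10 gives P₁ = 0.259.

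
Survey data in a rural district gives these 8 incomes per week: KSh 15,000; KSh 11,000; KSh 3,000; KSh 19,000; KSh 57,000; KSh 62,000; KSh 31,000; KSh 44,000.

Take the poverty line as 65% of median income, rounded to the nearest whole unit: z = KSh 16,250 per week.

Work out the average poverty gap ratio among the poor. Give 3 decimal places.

Poor units: KSh 3,000, KSh 11,000, KSh 15,000 (q = 3 of N = 8).
Relative gaps: 0.8154, 0.3231, 0.0769; sum = 1.215385.
The income-gap ratio divides by q (the poor only): 1.215385 / 3 = 0.405.

0.405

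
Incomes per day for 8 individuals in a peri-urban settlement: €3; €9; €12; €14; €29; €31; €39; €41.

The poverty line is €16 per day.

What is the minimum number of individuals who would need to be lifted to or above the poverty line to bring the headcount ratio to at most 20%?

4 of the 8 individuals are poor, so H = 4/8 = 0.500.
A headcount ratio of at most 20% allows at most ⌊0.20 × 8⌋ = 1 poor individuals.
So at least 4 − 1 = 3 must be lifted.

3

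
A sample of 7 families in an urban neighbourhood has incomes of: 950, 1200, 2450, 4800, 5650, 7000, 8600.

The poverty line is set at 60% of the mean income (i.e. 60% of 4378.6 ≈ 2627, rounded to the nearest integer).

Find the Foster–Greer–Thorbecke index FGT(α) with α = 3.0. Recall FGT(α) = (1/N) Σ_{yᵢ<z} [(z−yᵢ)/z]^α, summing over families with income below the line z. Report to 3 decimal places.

Below the line: 950, 1200, 2450 (q = 3 of N = 7).
Gap ratios (z−y)/z: (2627−950)/2627 = 0.6384; (2627−1200)/2627 = 0.5432; (2627−2450)/2627 = 0.0674.
Raised to α = 3.0: 0.26015; 0.16028; 0.00031.
Sum = 0.420738; FGT(3.0) = 0.420738 / 7 = 0.060.

0.060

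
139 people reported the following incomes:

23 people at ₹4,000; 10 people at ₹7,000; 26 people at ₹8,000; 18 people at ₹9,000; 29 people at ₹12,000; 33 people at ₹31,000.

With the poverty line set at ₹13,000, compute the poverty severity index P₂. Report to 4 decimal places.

0.1358

Below z: 23×₹4,000, 10×₹7,000, 26×₹8,000, 18×₹9,000, 29×₹12,000 (q = 106 of N = 139).
Shortfall ratios: (13000−4000)/13000 = 0.6923 (×23); (13000−7000)/13000 = 0.4615 (×10); (13000−8000)/13000 = 0.3846 (×26); (13000−9000)/13000 = 0.3077 (×18); (13000−12000)/13000 = 0.0769 (×29).
Squared: 0.4793 (×23); 0.2130 (×10); 0.1479 (×26); 0.0947 (×18); 0.0059 (×29).
Sum = 18.875740; P₂ = 18.875740 / 139 = 0.1358.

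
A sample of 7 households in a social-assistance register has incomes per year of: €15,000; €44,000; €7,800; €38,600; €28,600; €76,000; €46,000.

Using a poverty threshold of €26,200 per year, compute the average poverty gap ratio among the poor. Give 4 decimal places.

Incomes under z: €7,800, €15,000 (q = 2 of N = 7).
Relative gaps: 0.7023, 0.4275; sum = 1.129771.
I averages over the q = 2 poor units only: 1.129771 / 2 = 0.5649.

0.5649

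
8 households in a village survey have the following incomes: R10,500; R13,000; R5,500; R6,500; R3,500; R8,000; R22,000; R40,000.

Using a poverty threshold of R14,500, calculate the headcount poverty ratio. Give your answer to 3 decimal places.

0.750

6 of the 8 households have income below R14,500.
H = 6/8 = 0.750.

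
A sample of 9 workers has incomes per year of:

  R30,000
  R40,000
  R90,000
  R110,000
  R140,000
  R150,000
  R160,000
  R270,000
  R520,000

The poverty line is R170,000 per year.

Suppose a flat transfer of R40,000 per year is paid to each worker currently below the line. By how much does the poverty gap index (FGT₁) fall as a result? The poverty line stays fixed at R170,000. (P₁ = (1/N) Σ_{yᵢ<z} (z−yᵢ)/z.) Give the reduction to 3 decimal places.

Before: below the line — R30,000, R40,000, R90,000, R110,000, R140,000, R150,000, R160,000; poverty gap index (FGT₁) = 0.30719.
After the R40,000 transfer: below the line — R70,000, R80,000, R130,000, R150,000; poverty gap index (FGT₁) = 0.16340.
Reduction = 0.30719 − 0.16340 = 0.144.

0.144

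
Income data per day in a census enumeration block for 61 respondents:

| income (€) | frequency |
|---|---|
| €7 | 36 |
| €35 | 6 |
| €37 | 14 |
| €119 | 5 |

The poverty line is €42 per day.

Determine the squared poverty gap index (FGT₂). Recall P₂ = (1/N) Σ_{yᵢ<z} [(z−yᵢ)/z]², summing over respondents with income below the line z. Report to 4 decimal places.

0.4158

Poor units: 36×€7, 6×€35, 14×€37 (q = 56 of N = 61).
Normalized shortfalls: (42−7)/42 = 0.8333 (×36); (42−35)/42 = 0.1667 (×6); (42−37)/42 = 0.1190 (×14).
Squared: 0.6944 (×36); 0.0278 (×6); 0.0142 (×14).
Sum = 25.365079; P₂ = 25.365079 / 61 = 0.4158.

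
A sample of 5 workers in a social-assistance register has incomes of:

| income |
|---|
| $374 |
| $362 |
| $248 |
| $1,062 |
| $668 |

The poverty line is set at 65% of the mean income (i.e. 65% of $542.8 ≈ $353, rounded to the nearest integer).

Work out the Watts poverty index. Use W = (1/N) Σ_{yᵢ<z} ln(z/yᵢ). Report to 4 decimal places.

0.0706

Incomes under z: $248 (q = 1 of N = 5).
Log gaps: ln(353/248) = 0.3530.
W = 0.353039 / 5 = 0.0706.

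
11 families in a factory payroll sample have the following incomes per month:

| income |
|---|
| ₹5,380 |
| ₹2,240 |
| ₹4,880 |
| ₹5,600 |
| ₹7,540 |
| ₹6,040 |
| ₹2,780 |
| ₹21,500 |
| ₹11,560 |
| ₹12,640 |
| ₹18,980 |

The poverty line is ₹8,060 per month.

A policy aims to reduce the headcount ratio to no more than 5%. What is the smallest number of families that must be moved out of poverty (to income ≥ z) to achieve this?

7

7 of the 11 families are poor, so H = 7/11 = 0.636.
A headcount ratio of at most 5% allows at most ⌊0.05 × 11⌋ = 0 poor families.
So at least 7 − 0 = 7 must be lifted.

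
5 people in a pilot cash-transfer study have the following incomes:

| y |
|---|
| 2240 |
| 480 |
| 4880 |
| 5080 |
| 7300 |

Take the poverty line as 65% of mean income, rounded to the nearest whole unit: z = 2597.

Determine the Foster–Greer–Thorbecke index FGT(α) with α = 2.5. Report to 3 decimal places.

Below the line: 480, 2240 (q = 2 of N = 5).
Normalized shortfalls: (2597−480)/2597 = 0.8152; (2597−2240)/2597 = 0.1375.
Raised to α = 2.5: 0.59996; 0.00701.
Sum = 0.606966; FGT(2.5) = 0.606966 / 5 = 0.121.

0.121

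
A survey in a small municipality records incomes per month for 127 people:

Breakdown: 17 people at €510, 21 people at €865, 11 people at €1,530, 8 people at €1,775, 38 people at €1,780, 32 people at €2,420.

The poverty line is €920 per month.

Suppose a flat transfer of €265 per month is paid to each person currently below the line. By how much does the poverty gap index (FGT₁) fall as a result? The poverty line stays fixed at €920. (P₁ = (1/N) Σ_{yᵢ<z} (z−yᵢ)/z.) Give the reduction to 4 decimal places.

Before: below the line — 17×€510, 21×€865; poverty gap index (FGT₁) = 0.069540.
After the €265 transfer: below the line — 17×€775; poverty gap index (FGT₁) = 0.021097.
Reduction = 0.069540 − 0.021097 = 0.0484.

0.0484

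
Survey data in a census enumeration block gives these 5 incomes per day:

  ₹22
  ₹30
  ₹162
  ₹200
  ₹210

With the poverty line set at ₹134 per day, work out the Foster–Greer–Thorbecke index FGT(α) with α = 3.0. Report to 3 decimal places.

Poor units: ₹22, ₹30 (q = 2 of N = 5).
Relative gaps: (134−22)/134 = 0.8358; (134−30)/134 = 0.7761.
Raised to α = 3.0: 0.58390; 0.46750.
Sum = 1.051406; FGT(3.0) = 1.051406 / 5 = 0.210.

0.210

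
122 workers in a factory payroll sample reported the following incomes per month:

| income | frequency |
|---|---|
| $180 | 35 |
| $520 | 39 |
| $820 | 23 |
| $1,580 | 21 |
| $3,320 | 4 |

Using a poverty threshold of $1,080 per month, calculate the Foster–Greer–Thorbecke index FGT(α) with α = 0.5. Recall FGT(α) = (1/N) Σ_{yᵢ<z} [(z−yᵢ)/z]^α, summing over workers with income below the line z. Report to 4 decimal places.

Poor units: 35×$180, 39×$520, 23×$820 (q = 97 of N = 122).
Shortfall ratios: (1080−180)/1080 = 0.8333 (×35); (1080−520)/1080 = 0.5185 (×39); (1080−820)/1080 = 0.2407 (×23).
Raised to α = 0.5: 0.91287 (×35); 0.72008 (×39); 0.49065 (×23).
Sum = 71.318720; FGT(0.5) = 71.318720 / 122 = 0.5846.

0.5846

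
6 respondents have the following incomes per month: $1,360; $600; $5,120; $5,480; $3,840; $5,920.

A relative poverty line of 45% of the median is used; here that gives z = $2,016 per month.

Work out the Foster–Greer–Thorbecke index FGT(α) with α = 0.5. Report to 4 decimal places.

Poor units: $600, $1,360 (q = 2 of N = 6).
Gap ratios (z−y)/z: (2016−600)/2016 = 0.7024; (2016−1360)/2016 = 0.3254.
Raised to α = 0.5: 0.83808; 0.57044.
Sum = 1.408517; FGT(0.5) = 1.408517 / 6 = 0.2348.

0.2348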